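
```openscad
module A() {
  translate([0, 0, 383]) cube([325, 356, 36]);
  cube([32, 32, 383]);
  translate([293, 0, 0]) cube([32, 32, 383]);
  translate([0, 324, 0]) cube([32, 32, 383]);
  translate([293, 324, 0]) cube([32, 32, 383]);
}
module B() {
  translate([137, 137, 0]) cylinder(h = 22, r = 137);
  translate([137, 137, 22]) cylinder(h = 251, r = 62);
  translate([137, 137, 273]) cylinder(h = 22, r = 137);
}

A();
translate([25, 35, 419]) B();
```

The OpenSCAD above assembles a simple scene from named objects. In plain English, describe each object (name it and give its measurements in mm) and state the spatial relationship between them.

A is a simple wooden stool: a rectangular seat 325 mm (x) by 356 mm (y), 36 mm thick, top face at z = 419 mm, on four square legs, each 32×32 mm in cross-section. The legs rest on z = 0, each flush with a corner of the seat.

B is a spool: two coaxial disc flanges of radius 137 mm and thickness 22 mm, joined by a core cylinder of radius 62 mm and height 251 mm. The lower flange rests on z = 0 and the three cylinders share a vertical axis.

The spool is on top of the stool.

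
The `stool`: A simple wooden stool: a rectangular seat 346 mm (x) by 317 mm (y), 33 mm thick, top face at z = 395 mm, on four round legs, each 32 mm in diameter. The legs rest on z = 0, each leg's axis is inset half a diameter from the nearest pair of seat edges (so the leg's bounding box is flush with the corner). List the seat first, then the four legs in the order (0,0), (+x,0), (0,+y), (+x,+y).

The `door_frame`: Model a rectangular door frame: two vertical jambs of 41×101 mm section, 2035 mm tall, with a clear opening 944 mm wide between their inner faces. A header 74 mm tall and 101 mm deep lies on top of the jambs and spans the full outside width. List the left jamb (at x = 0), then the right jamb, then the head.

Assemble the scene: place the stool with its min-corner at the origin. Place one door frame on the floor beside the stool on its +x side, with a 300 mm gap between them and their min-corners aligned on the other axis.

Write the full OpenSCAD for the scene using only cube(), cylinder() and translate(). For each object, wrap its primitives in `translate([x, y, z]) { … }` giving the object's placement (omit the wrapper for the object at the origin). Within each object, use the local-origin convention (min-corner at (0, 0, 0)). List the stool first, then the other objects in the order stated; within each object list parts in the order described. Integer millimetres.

translate([0, 0, 362]) cube([346, 317, 33]);
translate([16, 16, 0]) cylinder(h = 362, r = 16);
translate([330, 16, 0]) cylinder(h = 362, r = 16);
translate([16, 301, 0]) cylinder(h = 362, r = 16);
translate([330, 301, 0]) cylinder(h = 362, r = 16);
translate([646, 0, 0]) {
  cube([41, 101, 2035]);
  translate([985, 0, 0]) cube([41, 101, 2035]);
  translate([0, 0, 2035]) cube([1026, 101, 74]);
}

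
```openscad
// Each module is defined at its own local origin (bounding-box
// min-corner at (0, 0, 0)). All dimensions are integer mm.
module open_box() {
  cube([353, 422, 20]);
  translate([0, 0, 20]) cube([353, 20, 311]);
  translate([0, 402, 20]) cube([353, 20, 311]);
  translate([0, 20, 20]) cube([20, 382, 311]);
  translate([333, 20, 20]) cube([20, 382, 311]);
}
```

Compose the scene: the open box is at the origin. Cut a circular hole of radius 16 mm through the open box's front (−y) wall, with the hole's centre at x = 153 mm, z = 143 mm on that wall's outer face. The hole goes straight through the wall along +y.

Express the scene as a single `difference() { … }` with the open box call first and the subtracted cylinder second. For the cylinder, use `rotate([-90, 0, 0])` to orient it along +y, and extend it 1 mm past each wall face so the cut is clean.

difference() {
  open_box();
  translate([153, -1, 143]) rotate([-90, 0, 0]) cylinder(h = 22, r = 16);
}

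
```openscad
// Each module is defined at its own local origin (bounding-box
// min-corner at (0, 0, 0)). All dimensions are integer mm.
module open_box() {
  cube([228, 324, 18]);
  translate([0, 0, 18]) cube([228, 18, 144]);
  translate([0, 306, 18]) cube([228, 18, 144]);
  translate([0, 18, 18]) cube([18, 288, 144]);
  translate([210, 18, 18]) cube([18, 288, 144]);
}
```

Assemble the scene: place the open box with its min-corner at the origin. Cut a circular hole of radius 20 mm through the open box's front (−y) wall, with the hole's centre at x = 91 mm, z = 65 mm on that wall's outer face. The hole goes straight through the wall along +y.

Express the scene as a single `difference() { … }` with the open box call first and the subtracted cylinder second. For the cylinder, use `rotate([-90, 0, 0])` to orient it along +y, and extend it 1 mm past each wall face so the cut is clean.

difference() {
  open_box();
  translate([91, -1, 65]) rotate([-90, 0, 0]) cylinder(h = 20, r = 20);
}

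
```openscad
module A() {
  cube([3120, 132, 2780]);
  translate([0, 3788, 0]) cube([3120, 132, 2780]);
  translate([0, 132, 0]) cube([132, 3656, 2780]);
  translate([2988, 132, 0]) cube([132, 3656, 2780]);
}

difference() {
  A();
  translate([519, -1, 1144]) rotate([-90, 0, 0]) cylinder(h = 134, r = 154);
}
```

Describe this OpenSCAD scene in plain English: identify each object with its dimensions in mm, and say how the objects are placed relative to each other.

A is a box-shaped house frame (walls only): outside footprint 3120×3920 mm, wall height 2780 mm, wall thickness 132 mm. The two y-facing walls run the full x-width; the two x-facing walls fit between the inner faces of the y-facing walls.

The house frame has a circular hole of radius 154 mm through its front wall, centred at (x = 519, z = 1144).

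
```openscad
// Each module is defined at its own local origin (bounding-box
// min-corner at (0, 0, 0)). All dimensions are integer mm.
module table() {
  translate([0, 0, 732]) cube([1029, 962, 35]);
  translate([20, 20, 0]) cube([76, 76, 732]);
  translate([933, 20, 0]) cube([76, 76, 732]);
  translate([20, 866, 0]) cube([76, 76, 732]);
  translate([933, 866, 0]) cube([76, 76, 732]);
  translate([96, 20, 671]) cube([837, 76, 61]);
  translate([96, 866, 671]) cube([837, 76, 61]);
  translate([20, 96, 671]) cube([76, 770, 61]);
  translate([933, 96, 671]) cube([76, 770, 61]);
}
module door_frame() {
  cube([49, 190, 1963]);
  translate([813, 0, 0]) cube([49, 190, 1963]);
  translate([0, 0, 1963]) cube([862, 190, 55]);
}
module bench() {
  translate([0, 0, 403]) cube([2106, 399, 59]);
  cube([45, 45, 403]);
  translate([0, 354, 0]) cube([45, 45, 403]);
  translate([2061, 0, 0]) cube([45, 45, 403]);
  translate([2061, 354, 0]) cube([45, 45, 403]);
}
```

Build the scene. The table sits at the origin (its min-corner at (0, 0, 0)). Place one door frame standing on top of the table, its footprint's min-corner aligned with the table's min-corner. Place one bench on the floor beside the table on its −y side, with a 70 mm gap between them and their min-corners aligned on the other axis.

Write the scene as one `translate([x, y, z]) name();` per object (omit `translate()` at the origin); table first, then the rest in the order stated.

table();
translate([0, 0, 767]) door_frame();
translate([0, -469, 0]) bench();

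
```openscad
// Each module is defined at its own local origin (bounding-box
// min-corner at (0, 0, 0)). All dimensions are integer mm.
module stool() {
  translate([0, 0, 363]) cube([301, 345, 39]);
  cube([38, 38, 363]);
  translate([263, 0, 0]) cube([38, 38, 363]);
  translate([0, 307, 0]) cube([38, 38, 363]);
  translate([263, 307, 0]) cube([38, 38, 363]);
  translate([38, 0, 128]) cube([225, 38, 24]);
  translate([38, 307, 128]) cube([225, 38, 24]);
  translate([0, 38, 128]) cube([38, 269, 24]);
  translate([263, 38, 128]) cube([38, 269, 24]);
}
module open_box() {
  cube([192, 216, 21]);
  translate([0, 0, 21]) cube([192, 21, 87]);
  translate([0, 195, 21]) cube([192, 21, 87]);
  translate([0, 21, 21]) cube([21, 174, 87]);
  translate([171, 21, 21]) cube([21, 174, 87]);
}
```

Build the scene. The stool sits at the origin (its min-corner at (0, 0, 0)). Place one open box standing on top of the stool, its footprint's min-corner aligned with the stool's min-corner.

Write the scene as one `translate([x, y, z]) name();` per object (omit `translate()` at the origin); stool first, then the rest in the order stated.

stool();
translate([0, 0, 402]) open_box();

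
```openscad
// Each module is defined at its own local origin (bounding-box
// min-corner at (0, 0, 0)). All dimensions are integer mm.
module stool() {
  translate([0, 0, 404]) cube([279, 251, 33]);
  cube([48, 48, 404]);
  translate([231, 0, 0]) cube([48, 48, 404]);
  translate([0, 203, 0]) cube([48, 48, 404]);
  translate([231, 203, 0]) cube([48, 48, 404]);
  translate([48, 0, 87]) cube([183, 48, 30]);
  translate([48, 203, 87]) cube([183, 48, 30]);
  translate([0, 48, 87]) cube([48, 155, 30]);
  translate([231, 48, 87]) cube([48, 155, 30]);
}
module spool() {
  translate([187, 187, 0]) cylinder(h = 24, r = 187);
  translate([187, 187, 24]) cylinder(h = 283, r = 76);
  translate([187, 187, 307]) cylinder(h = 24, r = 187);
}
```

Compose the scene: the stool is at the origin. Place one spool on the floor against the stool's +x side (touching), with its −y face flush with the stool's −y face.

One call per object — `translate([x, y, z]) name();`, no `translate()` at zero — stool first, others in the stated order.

stool();
translate([279, 0, 0]) spool();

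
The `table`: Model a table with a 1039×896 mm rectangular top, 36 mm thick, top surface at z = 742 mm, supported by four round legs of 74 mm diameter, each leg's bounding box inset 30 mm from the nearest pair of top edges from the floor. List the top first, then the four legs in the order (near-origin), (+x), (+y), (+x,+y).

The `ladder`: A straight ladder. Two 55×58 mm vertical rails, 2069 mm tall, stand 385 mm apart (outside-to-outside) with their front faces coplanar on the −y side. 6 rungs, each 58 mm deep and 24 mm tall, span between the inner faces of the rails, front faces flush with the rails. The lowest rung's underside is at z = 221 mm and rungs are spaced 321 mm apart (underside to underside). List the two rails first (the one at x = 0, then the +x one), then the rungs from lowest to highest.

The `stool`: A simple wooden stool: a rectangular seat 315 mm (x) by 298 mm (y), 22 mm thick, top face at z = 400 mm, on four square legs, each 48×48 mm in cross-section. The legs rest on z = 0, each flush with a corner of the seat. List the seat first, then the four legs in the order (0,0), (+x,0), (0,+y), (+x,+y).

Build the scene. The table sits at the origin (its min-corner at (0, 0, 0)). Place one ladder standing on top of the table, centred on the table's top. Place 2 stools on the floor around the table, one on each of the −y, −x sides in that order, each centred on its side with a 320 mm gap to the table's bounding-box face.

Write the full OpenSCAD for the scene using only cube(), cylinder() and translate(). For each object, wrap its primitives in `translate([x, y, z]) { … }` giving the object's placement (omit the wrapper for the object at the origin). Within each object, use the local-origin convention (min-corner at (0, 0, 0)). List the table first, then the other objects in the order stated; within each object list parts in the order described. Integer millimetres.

translate([0, 0, 706]) cube([1039, 896, 36]);
translate([67, 67, 0]) cylinder(h = 706, r = 37);
translate([972, 67, 0]) cylinder(h = 706, r = 37);
translate([67, 829, 0]) cylinder(h = 706, r = 37);
translate([972, 829, 0]) cylinder(h = 706, r = 37);
translate([327, 419, 742]) {
  cube([55, 58, 2069]);
  translate([330, 0, 0]) cube([55, 58, 2069]);
  translate([55, 0, 221]) cube([275, 58, 24]);
  translate([55, 0, 542]) cube([275, 58, 24]);
  translate([55, 0, 863]) cube([275, 58, 24]);
  translate([55, 0, 1184]) cube([275, 58, 24]);
  translate([55, 0, 1505]) cube([275, 58, 24]);
  translate([55, 0, 1826]) cube([275, 58, 24]);
}
translate([362, -618, 0]) {
  translate([0, 0, 378]) cube([315, 298, 22]);
  cube([48, 48, 378]);
  translate([267, 0, 0]) cube([48, 48, 378]);
  translate([0, 250, 0]) cube([48, 48, 378]);
  translate([267, 250, 0]) cube([48, 48, 378]);
}
translate([-635, 299, 0]) {
  translate([0, 0, 378]) cube([315, 298, 22]);
  cube([48, 48, 378]);
  translate([267, 0, 0]) cube([48, 48, 378]);
  translate([0, 250, 0]) cube([48, 48, 378]);
  translate([267, 250, 0]) cube([48, 48, 378]);
}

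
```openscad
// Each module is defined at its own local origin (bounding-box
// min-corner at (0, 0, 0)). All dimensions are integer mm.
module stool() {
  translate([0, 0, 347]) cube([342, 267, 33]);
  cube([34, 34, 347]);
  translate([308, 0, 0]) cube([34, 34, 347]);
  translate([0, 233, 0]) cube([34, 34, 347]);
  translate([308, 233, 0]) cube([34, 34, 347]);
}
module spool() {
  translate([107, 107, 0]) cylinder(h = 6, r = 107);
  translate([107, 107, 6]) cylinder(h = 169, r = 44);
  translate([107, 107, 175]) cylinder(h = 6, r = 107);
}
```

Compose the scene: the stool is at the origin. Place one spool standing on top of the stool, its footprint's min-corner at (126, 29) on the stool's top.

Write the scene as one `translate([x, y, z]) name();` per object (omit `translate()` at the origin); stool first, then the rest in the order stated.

stool();
translate([126, 29, 380]) spool();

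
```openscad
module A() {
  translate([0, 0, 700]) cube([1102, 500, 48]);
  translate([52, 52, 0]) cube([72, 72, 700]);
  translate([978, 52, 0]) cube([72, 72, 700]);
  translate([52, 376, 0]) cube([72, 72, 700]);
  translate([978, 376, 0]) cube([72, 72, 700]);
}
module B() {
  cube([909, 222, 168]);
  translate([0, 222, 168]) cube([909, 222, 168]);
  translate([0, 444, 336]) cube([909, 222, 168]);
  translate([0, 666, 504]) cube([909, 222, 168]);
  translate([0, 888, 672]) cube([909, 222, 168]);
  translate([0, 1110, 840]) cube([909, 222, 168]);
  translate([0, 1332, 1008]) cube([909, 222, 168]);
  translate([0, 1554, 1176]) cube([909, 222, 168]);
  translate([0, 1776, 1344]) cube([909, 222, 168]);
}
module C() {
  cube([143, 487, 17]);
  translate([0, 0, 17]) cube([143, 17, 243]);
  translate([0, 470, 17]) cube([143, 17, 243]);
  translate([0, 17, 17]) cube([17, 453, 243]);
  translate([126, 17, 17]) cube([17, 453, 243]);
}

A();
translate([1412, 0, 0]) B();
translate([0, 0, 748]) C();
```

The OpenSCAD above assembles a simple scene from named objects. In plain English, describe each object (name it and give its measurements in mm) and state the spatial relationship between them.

A is a table: top 1102 mm (x) × 500 mm (y), 48 mm thick, upper face at z = 748 mm, on four 72×72 mm square legs, each inset 52 mm from the nearest pair of top edges, running from z = 0 to the bottom of the top.

B is a straight staircase of 9 solid steps. Each step is 909 mm wide (x), 222 mm deep (y, the going) and 168 mm tall (the rise). The first step rests on the floor; each subsequent step sits one going further in +y and one rise higher in +z, directly behind and above the previous step with no overlap.

C is an open storage box with external size 143×487×260 mm and wall thickness 17 mm (the base is also 17 mm thick). The base covers the whole footprint; the four walls stand on the base, with the y-facing walls full-width and the x-facing walls fitting between their inner faces.

The staircase is on the floor beside the table on its +x side. The open box is on top of the table.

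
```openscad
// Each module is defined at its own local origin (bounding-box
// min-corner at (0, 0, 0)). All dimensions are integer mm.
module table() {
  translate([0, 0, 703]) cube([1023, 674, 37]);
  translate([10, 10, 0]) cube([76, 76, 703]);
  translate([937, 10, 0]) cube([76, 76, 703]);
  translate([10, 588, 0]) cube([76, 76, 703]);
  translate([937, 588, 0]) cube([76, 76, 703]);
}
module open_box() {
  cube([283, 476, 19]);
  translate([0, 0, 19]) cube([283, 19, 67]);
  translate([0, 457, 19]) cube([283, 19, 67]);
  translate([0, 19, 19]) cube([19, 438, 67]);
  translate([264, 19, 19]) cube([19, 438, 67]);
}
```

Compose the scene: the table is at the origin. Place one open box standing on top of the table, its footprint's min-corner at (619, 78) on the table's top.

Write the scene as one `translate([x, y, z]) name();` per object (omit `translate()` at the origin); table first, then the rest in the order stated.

table();
translate([619, 78, 740]) open_box();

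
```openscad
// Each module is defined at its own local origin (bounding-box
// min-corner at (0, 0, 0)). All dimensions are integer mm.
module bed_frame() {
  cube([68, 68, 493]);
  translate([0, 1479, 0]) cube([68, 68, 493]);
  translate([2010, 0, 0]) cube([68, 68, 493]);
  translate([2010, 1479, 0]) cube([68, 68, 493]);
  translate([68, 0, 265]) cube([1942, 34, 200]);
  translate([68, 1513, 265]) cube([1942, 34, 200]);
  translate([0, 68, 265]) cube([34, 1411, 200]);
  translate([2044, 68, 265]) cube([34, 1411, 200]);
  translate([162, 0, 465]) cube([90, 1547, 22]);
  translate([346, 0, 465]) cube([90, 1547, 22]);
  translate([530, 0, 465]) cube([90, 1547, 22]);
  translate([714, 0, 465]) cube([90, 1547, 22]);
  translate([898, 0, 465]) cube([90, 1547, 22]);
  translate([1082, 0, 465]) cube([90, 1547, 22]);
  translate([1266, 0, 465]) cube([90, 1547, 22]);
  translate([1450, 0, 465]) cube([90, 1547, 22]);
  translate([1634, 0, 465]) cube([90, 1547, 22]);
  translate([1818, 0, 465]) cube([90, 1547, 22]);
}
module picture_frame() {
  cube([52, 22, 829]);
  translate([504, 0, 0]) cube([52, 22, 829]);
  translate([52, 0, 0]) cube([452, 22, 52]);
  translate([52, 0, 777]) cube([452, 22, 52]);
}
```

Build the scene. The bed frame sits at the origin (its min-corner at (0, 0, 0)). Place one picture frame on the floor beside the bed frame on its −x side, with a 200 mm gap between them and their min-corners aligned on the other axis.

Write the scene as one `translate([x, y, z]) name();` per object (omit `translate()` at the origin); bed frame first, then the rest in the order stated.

bed_frame();
translate([-756, 0, 0]) picture_frame();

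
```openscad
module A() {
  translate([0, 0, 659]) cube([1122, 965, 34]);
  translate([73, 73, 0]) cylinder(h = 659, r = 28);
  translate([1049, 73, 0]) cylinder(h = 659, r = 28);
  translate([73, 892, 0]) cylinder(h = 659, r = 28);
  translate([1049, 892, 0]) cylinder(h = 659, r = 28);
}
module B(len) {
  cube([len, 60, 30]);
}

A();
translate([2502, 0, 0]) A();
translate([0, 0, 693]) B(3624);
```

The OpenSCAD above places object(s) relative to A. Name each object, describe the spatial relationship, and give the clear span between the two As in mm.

Second table starts at x = 2502; first ends at x = 1122; clear span = 2502 − 1122 = 1380 mm.

A is a table. B is a beam. A beam spans the tops of two tables. The clear span between the two tables is 1380 mm.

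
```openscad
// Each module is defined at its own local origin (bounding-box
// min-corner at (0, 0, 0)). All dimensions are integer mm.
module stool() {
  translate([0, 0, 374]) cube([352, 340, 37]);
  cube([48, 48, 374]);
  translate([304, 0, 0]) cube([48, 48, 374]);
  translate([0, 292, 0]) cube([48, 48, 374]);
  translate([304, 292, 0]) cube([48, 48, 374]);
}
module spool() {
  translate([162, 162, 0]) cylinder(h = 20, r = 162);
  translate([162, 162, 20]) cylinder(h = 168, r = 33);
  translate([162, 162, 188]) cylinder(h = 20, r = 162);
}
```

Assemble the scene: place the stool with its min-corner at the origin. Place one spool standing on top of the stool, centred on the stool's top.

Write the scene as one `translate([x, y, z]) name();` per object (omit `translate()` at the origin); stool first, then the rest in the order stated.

stool();
translate([14, 8, 411]) spool();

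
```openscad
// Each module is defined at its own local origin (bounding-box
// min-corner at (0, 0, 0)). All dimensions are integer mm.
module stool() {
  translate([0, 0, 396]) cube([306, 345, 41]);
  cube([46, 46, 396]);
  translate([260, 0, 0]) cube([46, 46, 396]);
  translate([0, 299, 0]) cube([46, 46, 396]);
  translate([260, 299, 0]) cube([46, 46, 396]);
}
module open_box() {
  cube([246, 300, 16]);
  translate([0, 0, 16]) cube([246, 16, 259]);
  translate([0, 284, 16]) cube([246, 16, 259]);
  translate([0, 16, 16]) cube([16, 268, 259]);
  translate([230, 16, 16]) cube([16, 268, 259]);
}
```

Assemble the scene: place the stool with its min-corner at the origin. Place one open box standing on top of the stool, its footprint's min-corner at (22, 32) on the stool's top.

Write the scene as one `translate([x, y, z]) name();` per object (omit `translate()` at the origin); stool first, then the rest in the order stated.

stool();
translate([22, 32, 437]) open_box();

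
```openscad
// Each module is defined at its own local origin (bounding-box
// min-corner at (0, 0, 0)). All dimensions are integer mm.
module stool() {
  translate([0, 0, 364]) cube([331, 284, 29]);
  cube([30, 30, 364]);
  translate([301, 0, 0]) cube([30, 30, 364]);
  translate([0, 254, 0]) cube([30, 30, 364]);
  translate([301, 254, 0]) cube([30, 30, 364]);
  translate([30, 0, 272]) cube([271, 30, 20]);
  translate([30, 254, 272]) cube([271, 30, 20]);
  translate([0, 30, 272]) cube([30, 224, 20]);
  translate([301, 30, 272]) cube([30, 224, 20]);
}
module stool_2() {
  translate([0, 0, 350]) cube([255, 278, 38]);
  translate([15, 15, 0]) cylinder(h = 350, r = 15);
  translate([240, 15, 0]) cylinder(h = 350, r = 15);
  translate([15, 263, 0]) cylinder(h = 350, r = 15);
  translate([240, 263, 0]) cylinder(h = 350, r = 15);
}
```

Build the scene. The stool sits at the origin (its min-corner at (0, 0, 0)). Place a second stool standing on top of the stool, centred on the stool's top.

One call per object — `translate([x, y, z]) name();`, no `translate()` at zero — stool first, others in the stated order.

stool();
translate([38, 3, 393]) stool_2();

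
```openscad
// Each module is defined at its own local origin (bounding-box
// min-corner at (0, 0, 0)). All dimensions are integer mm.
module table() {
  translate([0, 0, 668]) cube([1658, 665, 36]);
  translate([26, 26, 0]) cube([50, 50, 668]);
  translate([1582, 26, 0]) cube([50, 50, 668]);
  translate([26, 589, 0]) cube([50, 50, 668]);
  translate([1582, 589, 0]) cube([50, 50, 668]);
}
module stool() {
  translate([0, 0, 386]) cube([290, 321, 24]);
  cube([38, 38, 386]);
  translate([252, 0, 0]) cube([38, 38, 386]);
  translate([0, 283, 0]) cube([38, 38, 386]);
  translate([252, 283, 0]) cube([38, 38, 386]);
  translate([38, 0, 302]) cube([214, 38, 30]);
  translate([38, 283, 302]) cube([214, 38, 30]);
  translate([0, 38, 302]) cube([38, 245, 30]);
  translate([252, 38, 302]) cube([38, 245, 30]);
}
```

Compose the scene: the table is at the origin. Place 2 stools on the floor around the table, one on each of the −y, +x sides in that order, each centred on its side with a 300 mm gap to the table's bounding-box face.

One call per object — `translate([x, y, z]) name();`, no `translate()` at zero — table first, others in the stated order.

table();
translate([684, -621, 0]) stool();
translate([1958, 172, 0]) stool();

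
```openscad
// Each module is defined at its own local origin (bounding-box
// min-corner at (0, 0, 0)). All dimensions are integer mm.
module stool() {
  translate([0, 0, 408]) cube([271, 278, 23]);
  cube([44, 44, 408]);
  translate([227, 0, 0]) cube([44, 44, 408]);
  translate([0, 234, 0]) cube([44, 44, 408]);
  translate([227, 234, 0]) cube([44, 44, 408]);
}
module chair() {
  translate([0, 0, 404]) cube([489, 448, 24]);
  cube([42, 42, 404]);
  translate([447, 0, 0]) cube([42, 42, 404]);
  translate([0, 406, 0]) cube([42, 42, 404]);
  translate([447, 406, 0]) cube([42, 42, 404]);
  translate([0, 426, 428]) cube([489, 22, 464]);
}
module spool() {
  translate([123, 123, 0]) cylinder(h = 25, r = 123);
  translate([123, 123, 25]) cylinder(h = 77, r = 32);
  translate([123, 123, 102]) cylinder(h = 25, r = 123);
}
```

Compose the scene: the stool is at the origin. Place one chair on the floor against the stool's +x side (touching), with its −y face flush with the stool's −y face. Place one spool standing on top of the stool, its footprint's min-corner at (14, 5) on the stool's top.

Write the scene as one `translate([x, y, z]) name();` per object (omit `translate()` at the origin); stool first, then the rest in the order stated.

stool();
translate([271, 0, 0]) chair();
translate([14, 5, 431]) spool();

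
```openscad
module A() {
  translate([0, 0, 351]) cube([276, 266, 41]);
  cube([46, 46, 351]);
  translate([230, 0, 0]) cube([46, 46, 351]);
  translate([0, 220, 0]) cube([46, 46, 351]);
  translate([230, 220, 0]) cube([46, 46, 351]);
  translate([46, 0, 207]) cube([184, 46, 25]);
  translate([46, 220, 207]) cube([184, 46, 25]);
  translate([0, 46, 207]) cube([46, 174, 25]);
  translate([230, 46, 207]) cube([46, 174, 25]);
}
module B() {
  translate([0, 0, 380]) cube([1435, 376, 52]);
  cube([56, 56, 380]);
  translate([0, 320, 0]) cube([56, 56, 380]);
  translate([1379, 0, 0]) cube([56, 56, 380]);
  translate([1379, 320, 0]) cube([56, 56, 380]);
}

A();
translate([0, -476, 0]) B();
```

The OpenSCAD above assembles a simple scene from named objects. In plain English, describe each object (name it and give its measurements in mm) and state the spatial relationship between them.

A is a four-legged stool. The seat is a 276×266×41 mm slab whose top surface is at z = 392 mm; four square legs, each 46×46 mm in cross-section, run from the floor (z = 0) to the underside of the seat, each flush with a corner of the seat. Four stretchers, 46 mm wide and 25 mm tall, connect adjacent legs with their undersides at z = 207 mm, each running between the inner faces of the legs it joins and aligned with the legs' outer faces on the other axis.

B is a long wooden bench with a 1435 mm (x) × 376 mm (y) seat, 52 mm thick, its top surface 432 mm above the floor. Four 56 mm square legs at the seat corners, flush with the edges, run from z = 0 to the seat underside.

The bench is on the floor beside the stool on its −y side.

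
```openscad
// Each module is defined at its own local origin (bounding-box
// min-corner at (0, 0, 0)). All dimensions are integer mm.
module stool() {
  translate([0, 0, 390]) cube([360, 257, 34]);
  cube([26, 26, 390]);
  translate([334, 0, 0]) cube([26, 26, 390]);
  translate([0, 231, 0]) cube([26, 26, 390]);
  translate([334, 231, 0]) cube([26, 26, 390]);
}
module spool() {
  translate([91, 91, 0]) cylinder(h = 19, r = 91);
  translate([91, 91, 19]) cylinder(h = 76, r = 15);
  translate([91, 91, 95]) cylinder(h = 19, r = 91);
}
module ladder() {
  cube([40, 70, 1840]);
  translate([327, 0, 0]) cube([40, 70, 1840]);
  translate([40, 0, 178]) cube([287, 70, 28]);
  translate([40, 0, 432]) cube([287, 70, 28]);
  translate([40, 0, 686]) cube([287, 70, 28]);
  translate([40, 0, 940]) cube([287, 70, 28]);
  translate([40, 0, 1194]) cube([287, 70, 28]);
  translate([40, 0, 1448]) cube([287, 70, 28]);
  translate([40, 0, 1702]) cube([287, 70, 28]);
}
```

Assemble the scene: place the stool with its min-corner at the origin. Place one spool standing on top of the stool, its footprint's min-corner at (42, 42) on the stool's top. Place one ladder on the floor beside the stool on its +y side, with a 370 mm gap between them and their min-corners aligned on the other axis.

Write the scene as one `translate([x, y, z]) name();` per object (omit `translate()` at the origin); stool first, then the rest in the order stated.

stool();
translate([42, 42, 424]) spool();
translate([0, 627, 0]) ladder();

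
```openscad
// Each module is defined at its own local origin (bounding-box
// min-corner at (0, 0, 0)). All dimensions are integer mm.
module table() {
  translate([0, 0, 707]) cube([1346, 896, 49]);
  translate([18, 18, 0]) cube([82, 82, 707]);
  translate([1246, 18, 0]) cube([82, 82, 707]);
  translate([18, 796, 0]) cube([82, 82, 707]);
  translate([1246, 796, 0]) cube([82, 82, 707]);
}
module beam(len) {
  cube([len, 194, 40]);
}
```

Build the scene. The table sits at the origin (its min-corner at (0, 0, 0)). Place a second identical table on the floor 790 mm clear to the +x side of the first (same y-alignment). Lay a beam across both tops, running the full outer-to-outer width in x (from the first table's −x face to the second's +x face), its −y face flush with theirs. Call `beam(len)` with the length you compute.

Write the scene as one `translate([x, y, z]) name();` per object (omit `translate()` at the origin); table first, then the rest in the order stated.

table();
translate([2136, 0, 0]) table();
translate([0, 0, 756]) beam(3482);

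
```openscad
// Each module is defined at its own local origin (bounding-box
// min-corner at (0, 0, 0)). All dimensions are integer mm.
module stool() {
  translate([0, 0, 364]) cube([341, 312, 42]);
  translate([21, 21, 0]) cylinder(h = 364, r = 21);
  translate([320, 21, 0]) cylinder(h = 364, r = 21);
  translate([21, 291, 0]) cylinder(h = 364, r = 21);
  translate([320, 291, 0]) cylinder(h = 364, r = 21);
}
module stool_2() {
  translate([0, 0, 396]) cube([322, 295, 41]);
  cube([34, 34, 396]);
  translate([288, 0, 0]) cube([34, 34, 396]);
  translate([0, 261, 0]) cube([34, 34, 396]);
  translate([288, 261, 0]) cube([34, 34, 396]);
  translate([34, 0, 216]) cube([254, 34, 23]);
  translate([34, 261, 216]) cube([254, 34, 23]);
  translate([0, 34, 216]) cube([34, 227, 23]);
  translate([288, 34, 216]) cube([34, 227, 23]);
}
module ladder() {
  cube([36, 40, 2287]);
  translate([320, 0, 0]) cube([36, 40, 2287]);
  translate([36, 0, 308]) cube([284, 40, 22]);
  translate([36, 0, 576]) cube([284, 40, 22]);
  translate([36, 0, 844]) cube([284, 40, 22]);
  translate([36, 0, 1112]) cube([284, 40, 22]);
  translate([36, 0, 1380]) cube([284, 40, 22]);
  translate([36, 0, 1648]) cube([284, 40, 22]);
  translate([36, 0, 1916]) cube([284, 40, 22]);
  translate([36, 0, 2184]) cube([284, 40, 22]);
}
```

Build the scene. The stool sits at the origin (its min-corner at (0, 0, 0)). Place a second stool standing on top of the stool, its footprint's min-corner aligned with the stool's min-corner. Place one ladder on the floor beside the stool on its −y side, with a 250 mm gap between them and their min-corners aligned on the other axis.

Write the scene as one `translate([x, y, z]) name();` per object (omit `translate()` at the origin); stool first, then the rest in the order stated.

stool();
translate([0, 0, 406]) stool_2();
translate([0, -290, 0]) ladder();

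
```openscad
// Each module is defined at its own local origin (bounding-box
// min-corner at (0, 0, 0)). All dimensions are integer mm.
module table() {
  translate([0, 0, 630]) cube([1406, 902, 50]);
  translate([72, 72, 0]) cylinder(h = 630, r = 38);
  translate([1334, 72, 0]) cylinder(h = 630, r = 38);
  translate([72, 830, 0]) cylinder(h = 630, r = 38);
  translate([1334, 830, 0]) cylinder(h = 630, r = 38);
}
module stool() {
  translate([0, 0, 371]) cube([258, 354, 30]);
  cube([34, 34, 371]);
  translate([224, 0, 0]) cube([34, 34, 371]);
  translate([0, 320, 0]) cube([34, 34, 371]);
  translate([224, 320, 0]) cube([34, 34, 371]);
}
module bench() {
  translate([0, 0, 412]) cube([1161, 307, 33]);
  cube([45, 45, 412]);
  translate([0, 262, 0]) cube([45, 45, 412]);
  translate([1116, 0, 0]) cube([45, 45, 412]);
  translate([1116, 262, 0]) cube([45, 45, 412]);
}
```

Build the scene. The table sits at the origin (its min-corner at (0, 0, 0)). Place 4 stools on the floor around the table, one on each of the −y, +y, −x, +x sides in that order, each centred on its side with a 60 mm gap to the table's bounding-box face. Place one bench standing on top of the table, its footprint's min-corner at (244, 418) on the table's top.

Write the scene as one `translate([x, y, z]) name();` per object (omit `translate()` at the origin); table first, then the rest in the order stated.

table();
translate([574, -414, 0]) stool();
translate([574, 962, 0]) stool();
translate([-318, 274, 0]) stool();
translate([1466, 274, 0]) stool();
translate([244, 418, 680]) bench();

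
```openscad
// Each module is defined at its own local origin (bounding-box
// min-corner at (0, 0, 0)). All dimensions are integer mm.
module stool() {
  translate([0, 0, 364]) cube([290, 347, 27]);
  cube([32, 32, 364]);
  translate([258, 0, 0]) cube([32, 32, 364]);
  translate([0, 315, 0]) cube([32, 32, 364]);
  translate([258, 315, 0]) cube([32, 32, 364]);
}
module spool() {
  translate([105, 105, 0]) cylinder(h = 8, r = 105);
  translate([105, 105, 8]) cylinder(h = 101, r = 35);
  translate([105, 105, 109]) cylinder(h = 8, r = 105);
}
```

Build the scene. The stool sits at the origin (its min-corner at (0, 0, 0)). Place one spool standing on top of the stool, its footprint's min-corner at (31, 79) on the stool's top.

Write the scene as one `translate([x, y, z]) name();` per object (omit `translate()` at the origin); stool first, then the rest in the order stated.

stool();
translate([31, 79, 391]) spool();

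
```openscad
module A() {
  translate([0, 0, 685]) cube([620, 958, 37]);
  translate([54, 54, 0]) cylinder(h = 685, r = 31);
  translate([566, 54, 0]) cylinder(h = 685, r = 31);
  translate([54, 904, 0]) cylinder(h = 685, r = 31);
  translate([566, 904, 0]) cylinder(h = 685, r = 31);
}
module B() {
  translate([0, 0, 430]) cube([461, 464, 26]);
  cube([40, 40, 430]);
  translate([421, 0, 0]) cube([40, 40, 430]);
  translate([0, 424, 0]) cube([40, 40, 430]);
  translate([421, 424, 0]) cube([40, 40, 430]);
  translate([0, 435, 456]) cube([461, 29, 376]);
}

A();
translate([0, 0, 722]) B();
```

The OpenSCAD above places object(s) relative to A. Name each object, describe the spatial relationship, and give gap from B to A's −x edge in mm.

A is a table. B is a chair. The chair is on top of the table. The gap from the chair to the table's −x edge is 0 mm.

The chair's min-x is at 0; the table's min-x is 0; gap = 0 mm.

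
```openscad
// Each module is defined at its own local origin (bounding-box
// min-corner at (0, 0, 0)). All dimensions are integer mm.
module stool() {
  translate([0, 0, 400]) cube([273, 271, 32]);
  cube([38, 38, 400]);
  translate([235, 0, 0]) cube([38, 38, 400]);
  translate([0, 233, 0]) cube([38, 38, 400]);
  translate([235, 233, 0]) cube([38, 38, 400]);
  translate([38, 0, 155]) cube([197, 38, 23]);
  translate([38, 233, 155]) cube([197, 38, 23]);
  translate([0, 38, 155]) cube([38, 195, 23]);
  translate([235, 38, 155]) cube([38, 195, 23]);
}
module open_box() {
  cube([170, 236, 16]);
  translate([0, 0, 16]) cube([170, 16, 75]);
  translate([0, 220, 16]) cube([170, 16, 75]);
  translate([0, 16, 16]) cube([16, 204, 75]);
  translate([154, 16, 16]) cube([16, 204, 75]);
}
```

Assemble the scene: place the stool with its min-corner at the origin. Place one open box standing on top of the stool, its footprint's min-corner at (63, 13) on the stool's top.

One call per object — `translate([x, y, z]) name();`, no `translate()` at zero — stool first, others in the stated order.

stool();
translate([63, 13, 432]) open_box();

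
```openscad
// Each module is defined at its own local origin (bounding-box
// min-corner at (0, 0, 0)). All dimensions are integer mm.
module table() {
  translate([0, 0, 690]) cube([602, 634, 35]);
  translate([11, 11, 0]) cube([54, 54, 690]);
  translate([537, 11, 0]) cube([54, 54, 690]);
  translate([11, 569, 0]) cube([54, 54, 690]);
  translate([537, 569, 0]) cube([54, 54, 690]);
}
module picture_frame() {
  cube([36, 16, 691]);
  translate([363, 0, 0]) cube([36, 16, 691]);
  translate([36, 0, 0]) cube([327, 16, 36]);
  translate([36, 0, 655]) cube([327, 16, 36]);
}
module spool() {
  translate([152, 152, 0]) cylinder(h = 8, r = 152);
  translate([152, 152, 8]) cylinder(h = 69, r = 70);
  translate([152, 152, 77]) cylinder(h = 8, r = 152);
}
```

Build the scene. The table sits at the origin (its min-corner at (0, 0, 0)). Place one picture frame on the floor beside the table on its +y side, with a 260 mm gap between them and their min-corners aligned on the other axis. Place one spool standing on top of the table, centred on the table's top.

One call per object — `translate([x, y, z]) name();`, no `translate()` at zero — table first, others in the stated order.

table();
translate([0, 894, 0]) picture_frame();
translate([149, 165, 725]) spool();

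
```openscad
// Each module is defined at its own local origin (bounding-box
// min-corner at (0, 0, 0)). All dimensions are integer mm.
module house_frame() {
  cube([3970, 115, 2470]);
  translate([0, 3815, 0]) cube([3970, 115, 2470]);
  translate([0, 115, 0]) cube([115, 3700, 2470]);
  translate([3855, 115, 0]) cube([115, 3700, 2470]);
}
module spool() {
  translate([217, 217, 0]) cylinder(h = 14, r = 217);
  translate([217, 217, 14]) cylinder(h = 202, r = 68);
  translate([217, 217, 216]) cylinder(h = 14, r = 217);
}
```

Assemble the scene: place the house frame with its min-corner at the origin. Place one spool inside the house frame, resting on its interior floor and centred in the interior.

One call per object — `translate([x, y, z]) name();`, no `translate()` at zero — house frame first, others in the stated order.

house_frame();
translate([1768, 1748, 0]) spool();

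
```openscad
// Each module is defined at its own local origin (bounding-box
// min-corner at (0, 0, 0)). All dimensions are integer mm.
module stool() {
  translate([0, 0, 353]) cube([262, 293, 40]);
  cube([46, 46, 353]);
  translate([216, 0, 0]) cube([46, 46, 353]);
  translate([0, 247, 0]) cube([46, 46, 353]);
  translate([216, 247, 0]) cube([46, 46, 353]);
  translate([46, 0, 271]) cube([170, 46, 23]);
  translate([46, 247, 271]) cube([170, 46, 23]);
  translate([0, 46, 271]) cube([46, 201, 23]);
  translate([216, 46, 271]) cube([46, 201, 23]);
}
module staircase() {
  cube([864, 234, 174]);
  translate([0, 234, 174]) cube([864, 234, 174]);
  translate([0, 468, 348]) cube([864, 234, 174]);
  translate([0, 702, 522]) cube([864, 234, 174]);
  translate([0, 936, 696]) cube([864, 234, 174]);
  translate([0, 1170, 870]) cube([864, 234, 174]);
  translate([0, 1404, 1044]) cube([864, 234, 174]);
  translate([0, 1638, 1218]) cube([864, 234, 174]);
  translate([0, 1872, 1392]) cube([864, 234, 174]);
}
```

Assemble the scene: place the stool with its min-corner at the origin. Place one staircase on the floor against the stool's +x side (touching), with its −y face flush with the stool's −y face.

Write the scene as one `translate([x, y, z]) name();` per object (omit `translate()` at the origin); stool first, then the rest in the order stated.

stool();
translate([262, 0, 0]) staircase();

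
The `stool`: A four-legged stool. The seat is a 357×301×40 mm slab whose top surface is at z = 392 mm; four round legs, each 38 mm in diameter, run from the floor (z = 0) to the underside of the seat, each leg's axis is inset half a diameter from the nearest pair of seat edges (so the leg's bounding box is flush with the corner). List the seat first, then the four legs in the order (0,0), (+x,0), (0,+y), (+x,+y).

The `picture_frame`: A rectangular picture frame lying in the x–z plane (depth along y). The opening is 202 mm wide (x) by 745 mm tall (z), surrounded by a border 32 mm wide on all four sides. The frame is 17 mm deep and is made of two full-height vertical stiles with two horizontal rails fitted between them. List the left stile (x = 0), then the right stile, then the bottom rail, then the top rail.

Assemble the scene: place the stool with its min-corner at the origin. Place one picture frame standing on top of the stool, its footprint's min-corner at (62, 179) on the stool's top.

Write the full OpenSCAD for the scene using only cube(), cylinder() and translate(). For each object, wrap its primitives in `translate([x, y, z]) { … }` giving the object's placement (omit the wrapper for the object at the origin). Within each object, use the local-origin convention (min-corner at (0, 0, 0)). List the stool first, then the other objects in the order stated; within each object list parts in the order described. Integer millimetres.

translate([0, 0, 352]) cube([357, 301, 40]);
translate([19, 19, 0]) cylinder(h = 352, r = 19);
translate([338, 19, 0]) cylinder(h = 352, r = 19);
translate([19, 282, 0]) cylinder(h = 352, r = 19);
translate([338, 282, 0]) cylinder(h = 352, r = 19);
translate([62, 179, 392]) {
  cube([32, 17, 809]);
  translate([234, 0, 0]) cube([32, 17, 809]);
  translate([32, 0, 0]) cube([202, 17, 32]);
  translate([32, 0, 777]) cube([202, 17, 32]);
}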